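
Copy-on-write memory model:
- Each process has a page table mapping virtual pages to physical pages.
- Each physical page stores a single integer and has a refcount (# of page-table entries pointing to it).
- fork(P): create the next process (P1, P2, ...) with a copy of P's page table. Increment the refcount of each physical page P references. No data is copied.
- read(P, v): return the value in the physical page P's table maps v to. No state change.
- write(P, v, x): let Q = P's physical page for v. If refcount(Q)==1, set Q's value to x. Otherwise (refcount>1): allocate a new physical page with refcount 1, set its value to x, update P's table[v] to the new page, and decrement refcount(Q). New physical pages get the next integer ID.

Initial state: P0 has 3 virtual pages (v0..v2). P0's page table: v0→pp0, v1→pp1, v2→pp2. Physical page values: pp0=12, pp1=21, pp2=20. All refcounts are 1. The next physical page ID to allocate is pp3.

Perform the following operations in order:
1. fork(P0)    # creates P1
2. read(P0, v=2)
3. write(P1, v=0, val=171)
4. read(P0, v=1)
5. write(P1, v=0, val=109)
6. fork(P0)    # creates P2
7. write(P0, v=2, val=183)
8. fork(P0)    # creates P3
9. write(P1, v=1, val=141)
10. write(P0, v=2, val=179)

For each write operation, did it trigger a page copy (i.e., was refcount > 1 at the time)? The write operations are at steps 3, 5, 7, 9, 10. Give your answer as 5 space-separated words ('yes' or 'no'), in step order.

Op 1: fork(P0) -> P1. 3 ppages; refcounts: pp0:2 pp1:2 pp2:2
Op 2: read(P0, v2) -> 20. No state change.
Op 3: write(P1, v0, 171). refcount(pp0)=2>1 -> COPY to pp3. 4 ppages; refcounts: pp0:1 pp1:2 pp2:2 pp3:1
Op 4: read(P0, v1) -> 21. No state change.
Op 5: write(P1, v0, 109). refcount(pp3)=1 -> write in place. 4 ppages; refcounts: pp0:1 pp1:2 pp2:2 pp3:1
Op 6: fork(P0) -> P2. 4 ppages; refcounts: pp0:2 pp1:3 pp2:3 pp3:1
Op 7: write(P0, v2, 183). refcount(pp2)=3>1 -> COPY to pp4. 5 ppages; refcounts: pp0:2 pp1:3 pp2:2 pp3:1 pp4:1
Op 8: fork(P0) -> P3. 5 ppages; refcounts: pp0:3 pp1:4 pp2:2 pp3:1 pp4:2
Op 9: write(P1, v1, 141). refcount(pp1)=4>1 -> COPY to pp5. 6 ppages; refcounts: pp0:3 pp1:3 pp2:2 pp3:1 pp4:2 pp5:1
Op 10: write(P0, v2, 179). refcount(pp4)=2>1 -> COPY to pp6. 7 ppages; refcounts: pp0:3 pp1:3 pp2:2 pp3:1 pp4:1 pp5:1 pp6:1

yes no yes yes yes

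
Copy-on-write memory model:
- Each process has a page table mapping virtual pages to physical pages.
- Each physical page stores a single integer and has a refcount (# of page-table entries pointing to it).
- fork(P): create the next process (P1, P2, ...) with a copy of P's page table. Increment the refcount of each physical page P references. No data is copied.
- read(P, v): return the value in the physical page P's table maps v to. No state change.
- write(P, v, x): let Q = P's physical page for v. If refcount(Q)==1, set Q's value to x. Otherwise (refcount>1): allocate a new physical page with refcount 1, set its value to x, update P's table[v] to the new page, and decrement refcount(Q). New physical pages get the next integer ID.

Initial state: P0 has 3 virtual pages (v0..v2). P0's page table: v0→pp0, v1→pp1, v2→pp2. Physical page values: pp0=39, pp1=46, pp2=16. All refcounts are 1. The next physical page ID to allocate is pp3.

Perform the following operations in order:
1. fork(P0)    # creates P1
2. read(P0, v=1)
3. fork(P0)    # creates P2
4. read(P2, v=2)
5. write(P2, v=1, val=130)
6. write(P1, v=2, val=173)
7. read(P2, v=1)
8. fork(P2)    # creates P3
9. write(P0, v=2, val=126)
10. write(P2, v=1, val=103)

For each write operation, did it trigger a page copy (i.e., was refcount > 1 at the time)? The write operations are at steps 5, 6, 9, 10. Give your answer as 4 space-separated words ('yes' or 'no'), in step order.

Op 1: fork(P0) -> P1. 3 ppages; refcounts: pp0:2 pp1:2 pp2:2
Op 2: read(P0, v1) -> 46. No state change.
Op 3: fork(P0) -> P2. 3 ppages; refcounts: pp0:3 pp1:3 pp2:3
Op 4: read(P2, v2) -> 16. No state change.
Op 5: write(P2, v1, 130). refcount(pp1)=3>1 -> COPY to pp3. 4 ppages; refcounts: pp0:3 pp1:2 pp2:3 pp3:1
Op 6: write(P1, v2, 173). refcount(pp2)=3>1 -> COPY to pp4. 5 ppages; refcounts: pp0:3 pp1:2 pp2:2 pp3:1 pp4:1
Op 7: read(P2, v1) -> 130. No state change.
Op 8: fork(P2) -> P3. 5 ppages; refcounts: pp0:4 pp1:2 pp2:3 pp3:2 pp4:1
Op 9: write(P0, v2, 126). refcount(pp2)=3>1 -> COPY to pp5. 6 ppages; refcounts: pp0:4 pp1:2 pp2:2 pp3:2 pp4:1 pp5:1
Op 10: write(P2, v1, 103). refcount(pp3)=2>1 -> COPY to pp6. 7 ppages; refcounts: pp0:4 pp1:2 pp2:2 pp3:1 pp4:1 pp5:1 pp6:1

yes yes yes yes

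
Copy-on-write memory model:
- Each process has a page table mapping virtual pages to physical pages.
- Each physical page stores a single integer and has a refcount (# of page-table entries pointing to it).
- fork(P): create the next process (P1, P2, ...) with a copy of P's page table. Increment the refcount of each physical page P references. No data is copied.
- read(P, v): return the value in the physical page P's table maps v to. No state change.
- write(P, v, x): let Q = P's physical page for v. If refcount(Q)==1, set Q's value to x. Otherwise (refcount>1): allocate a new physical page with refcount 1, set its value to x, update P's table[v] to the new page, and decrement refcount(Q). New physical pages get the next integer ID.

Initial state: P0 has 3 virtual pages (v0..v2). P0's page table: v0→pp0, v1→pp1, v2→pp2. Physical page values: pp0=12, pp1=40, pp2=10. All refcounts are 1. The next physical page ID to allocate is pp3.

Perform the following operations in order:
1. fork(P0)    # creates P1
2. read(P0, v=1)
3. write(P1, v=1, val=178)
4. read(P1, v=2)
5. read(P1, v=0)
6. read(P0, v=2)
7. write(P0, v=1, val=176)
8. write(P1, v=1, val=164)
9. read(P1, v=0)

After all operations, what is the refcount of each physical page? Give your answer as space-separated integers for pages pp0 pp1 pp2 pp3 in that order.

Answer: 2 1 2 1

Derivation:
Op 1: fork(P0) -> P1. 3 ppages; refcounts: pp0:2 pp1:2 pp2:2
Op 2: read(P0, v1) -> 40. No state change.
Op 3: write(P1, v1, 178). refcount(pp1)=2>1 -> COPY to pp3. 4 ppages; refcounts: pp0:2 pp1:1 pp2:2 pp3:1
Op 4: read(P1, v2) -> 10. No state change.
Op 5: read(P1, v0) -> 12. No state change.
Op 6: read(P0, v2) -> 10. No state change.
Op 7: write(P0, v1, 176). refcount(pp1)=1 -> write in place. 4 ppages; refcounts: pp0:2 pp1:1 pp2:2 pp3:1
Op 8: write(P1, v1, 164). refcount(pp3)=1 -> write in place. 4 ppages; refcounts: pp0:2 pp1:1 pp2:2 pp3:1
Op 9: read(P1, v0) -> 12. No state change.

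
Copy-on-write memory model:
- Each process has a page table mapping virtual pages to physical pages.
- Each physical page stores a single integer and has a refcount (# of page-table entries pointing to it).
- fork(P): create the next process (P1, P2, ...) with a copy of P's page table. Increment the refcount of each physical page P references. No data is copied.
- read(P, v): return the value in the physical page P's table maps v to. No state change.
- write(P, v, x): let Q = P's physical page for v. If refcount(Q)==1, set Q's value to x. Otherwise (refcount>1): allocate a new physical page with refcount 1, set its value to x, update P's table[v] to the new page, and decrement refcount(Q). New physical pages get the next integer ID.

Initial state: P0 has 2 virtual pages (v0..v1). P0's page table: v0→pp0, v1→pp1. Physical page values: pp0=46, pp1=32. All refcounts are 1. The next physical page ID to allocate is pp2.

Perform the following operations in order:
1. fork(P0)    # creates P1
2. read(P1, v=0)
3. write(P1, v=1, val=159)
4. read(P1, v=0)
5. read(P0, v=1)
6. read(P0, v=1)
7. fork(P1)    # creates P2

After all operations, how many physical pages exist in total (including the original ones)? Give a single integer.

Op 1: fork(P0) -> P1. 2 ppages; refcounts: pp0:2 pp1:2
Op 2: read(P1, v0) -> 46. No state change.
Op 3: write(P1, v1, 159). refcount(pp1)=2>1 -> COPY to pp2. 3 ppages; refcounts: pp0:2 pp1:1 pp2:1
Op 4: read(P1, v0) -> 46. No state change.
Op 5: read(P0, v1) -> 32. No state change.
Op 6: read(P0, v1) -> 32. No state change.
Op 7: fork(P1) -> P2. 3 ppages; refcounts: pp0:3 pp1:1 pp2:2

Answer: 3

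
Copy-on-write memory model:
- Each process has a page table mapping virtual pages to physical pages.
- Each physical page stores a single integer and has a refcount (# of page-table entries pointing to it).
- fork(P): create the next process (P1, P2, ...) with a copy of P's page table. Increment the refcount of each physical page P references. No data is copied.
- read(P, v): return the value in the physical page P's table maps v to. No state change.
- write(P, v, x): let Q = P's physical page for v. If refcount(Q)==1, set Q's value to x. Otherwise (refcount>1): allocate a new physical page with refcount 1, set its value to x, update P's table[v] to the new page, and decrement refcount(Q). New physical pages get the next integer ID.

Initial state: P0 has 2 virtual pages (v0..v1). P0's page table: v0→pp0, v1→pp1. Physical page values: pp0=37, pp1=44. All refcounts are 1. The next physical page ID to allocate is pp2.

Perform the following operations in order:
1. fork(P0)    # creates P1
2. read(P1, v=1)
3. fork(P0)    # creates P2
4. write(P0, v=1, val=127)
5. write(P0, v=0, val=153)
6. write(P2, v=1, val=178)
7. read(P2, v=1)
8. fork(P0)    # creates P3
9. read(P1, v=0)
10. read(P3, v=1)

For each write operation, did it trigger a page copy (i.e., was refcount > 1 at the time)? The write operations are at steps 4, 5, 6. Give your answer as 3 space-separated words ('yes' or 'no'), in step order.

Op 1: fork(P0) -> P1. 2 ppages; refcounts: pp0:2 pp1:2
Op 2: read(P1, v1) -> 44. No state change.
Op 3: fork(P0) -> P2. 2 ppages; refcounts: pp0:3 pp1:3
Op 4: write(P0, v1, 127). refcount(pp1)=3>1 -> COPY to pp2. 3 ppages; refcounts: pp0:3 pp1:2 pp2:1
Op 5: write(P0, v0, 153). refcount(pp0)=3>1 -> COPY to pp3. 4 ppages; refcounts: pp0:2 pp1:2 pp2:1 pp3:1
Op 6: write(P2, v1, 178). refcount(pp1)=2>1 -> COPY to pp4. 5 ppages; refcounts: pp0:2 pp1:1 pp2:1 pp3:1 pp4:1
Op 7: read(P2, v1) -> 178. No state change.
Op 8: fork(P0) -> P3. 5 ppages; refcounts: pp0:2 pp1:1 pp2:2 pp3:2 pp4:1
Op 9: read(P1, v0) -> 37. No state change.
Op 10: read(P3, v1) -> 127. No state change.

yes yes yes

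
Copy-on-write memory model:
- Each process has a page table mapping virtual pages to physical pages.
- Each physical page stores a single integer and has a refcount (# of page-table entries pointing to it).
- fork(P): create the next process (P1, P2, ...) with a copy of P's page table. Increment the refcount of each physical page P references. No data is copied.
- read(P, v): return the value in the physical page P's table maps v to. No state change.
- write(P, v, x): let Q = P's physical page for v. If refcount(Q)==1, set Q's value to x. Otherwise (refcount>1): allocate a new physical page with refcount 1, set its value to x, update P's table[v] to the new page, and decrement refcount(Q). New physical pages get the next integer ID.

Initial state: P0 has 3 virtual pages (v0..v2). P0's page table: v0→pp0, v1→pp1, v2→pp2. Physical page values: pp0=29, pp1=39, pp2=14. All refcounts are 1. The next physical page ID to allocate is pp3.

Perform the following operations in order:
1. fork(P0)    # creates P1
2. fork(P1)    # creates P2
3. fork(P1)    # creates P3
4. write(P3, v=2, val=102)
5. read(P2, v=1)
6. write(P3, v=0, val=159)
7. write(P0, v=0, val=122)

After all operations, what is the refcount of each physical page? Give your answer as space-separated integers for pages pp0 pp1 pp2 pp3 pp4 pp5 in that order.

Answer: 2 4 3 1 1 1

Derivation:
Op 1: fork(P0) -> P1. 3 ppages; refcounts: pp0:2 pp1:2 pp2:2
Op 2: fork(P1) -> P2. 3 ppages; refcounts: pp0:3 pp1:3 pp2:3
Op 3: fork(P1) -> P3. 3 ppages; refcounts: pp0:4 pp1:4 pp2:4
Op 4: write(P3, v2, 102). refcount(pp2)=4>1 -> COPY to pp3. 4 ppages; refcounts: pp0:4 pp1:4 pp2:3 pp3:1
Op 5: read(P2, v1) -> 39. No state change.
Op 6: write(P3, v0, 159). refcount(pp0)=4>1 -> COPY to pp4. 5 ppages; refcounts: pp0:3 pp1:4 pp2:3 pp3:1 pp4:1
Op 7: write(P0, v0, 122). refcount(pp0)=3>1 -> COPY to pp5. 6 ppages; refcounts: pp0:2 pp1:4 pp2:3 pp3:1 pp4:1 pp5:1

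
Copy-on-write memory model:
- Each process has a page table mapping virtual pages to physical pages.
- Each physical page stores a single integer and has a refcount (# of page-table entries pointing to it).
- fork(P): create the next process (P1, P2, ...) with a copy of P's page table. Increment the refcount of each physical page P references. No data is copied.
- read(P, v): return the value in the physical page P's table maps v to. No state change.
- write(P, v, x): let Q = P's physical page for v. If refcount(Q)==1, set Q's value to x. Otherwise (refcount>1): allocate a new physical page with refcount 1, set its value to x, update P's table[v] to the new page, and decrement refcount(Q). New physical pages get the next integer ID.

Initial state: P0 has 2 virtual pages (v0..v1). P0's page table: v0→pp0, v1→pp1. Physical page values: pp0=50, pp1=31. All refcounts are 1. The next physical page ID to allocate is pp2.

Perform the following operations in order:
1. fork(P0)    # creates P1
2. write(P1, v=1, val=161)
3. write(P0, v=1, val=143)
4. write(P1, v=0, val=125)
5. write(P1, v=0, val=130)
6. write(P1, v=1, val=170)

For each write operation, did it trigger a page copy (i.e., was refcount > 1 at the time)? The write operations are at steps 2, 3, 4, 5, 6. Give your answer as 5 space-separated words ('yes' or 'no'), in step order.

Op 1: fork(P0) -> P1. 2 ppages; refcounts: pp0:2 pp1:2
Op 2: write(P1, v1, 161). refcount(pp1)=2>1 -> COPY to pp2. 3 ppages; refcounts: pp0:2 pp1:1 pp2:1
Op 3: write(P0, v1, 143). refcount(pp1)=1 -> write in place. 3 ppages; refcounts: pp0:2 pp1:1 pp2:1
Op 4: write(P1, v0, 125). refcount(pp0)=2>1 -> COPY to pp3. 4 ppages; refcounts: pp0:1 pp1:1 pp2:1 pp3:1
Op 5: write(P1, v0, 130). refcount(pp3)=1 -> write in place. 4 ppages; refcounts: pp0:1 pp1:1 pp2:1 pp3:1
Op 6: write(P1, v1, 170). refcount(pp2)=1 -> write in place. 4 ppages; refcounts: pp0:1 pp1:1 pp2:1 pp3:1

yes no yes no no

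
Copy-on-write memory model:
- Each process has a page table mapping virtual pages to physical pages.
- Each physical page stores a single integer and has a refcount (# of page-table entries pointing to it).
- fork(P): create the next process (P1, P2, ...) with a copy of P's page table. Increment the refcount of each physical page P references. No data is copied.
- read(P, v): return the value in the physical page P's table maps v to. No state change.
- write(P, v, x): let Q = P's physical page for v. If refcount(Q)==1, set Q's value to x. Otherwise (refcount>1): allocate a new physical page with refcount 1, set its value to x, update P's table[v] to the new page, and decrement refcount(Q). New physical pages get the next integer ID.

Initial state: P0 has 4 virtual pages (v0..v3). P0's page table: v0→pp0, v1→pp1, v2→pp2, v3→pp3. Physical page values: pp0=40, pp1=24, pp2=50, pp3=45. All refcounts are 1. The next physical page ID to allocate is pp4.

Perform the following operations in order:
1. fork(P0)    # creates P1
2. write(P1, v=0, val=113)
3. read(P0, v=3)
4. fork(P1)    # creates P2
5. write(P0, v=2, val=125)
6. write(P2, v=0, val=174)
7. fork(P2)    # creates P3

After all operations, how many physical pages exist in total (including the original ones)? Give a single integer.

Op 1: fork(P0) -> P1. 4 ppages; refcounts: pp0:2 pp1:2 pp2:2 pp3:2
Op 2: write(P1, v0, 113). refcount(pp0)=2>1 -> COPY to pp4. 5 ppages; refcounts: pp0:1 pp1:2 pp2:2 pp3:2 pp4:1
Op 3: read(P0, v3) -> 45. No state change.
Op 4: fork(P1) -> P2. 5 ppages; refcounts: pp0:1 pp1:3 pp2:3 pp3:3 pp4:2
Op 5: write(P0, v2, 125). refcount(pp2)=3>1 -> COPY to pp5. 6 ppages; refcounts: pp0:1 pp1:3 pp2:2 pp3:3 pp4:2 pp5:1
Op 6: write(P2, v0, 174). refcount(pp4)=2>1 -> COPY to pp6. 7 ppages; refcounts: pp0:1 pp1:3 pp2:2 pp3:3 pp4:1 pp5:1 pp6:1
Op 7: fork(P2) -> P3. 7 ppages; refcounts: pp0:1 pp1:4 pp2:3 pp3:4 pp4:1 pp5:1 pp6:2

Answer: 7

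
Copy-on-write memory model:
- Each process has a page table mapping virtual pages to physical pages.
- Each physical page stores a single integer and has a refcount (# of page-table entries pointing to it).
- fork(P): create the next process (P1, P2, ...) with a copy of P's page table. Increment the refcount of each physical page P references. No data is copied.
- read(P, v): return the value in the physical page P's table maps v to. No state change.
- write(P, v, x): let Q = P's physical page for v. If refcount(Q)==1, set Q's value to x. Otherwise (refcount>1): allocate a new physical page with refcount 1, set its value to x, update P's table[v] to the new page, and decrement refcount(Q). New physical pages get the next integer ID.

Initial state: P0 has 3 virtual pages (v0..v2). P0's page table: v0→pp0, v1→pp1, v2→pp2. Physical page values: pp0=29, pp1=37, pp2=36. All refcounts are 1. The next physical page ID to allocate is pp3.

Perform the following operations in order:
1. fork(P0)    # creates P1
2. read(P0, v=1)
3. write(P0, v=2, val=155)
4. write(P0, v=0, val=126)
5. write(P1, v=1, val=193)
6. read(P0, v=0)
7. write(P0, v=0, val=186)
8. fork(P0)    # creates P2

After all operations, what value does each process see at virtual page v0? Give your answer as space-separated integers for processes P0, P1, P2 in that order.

Op 1: fork(P0) -> P1. 3 ppages; refcounts: pp0:2 pp1:2 pp2:2
Op 2: read(P0, v1) -> 37. No state change.
Op 3: write(P0, v2, 155). refcount(pp2)=2>1 -> COPY to pp3. 4 ppages; refcounts: pp0:2 pp1:2 pp2:1 pp3:1
Op 4: write(P0, v0, 126). refcount(pp0)=2>1 -> COPY to pp4. 5 ppages; refcounts: pp0:1 pp1:2 pp2:1 pp3:1 pp4:1
Op 5: write(P1, v1, 193). refcount(pp1)=2>1 -> COPY to pp5. 6 ppages; refcounts: pp0:1 pp1:1 pp2:1 pp3:1 pp4:1 pp5:1
Op 6: read(P0, v0) -> 126. No state change.
Op 7: write(P0, v0, 186). refcount(pp4)=1 -> write in place. 6 ppages; refcounts: pp0:1 pp1:1 pp2:1 pp3:1 pp4:1 pp5:1
Op 8: fork(P0) -> P2. 6 ppages; refcounts: pp0:1 pp1:2 pp2:1 pp3:2 pp4:2 pp5:1
P0: v0 -> pp4 = 186
P1: v0 -> pp0 = 29
P2: v0 -> pp4 = 186

Answer: 186 29 186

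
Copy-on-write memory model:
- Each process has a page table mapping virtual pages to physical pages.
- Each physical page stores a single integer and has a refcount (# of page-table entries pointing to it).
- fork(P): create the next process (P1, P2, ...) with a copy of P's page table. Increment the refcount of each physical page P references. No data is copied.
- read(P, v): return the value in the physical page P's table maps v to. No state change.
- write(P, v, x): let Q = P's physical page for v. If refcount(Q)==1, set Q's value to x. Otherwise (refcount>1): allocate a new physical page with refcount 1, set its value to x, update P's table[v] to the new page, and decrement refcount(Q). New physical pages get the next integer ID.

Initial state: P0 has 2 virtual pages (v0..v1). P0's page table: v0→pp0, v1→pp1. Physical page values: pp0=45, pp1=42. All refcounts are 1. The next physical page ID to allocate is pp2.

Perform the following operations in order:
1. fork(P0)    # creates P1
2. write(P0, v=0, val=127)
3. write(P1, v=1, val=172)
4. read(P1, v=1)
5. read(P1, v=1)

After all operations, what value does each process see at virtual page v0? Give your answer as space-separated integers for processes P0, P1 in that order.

Answer: 127 45

Derivation:
Op 1: fork(P0) -> P1. 2 ppages; refcounts: pp0:2 pp1:2
Op 2: write(P0, v0, 127). refcount(pp0)=2>1 -> COPY to pp2. 3 ppages; refcounts: pp0:1 pp1:2 pp2:1
Op 3: write(P1, v1, 172). refcount(pp1)=2>1 -> COPY to pp3. 4 ppages; refcounts: pp0:1 pp1:1 pp2:1 pp3:1
Op 4: read(P1, v1) -> 172. No state change.
Op 5: read(P1, v1) -> 172. No state change.
P0: v0 -> pp2 = 127
P1: v0 -> pp0 = 45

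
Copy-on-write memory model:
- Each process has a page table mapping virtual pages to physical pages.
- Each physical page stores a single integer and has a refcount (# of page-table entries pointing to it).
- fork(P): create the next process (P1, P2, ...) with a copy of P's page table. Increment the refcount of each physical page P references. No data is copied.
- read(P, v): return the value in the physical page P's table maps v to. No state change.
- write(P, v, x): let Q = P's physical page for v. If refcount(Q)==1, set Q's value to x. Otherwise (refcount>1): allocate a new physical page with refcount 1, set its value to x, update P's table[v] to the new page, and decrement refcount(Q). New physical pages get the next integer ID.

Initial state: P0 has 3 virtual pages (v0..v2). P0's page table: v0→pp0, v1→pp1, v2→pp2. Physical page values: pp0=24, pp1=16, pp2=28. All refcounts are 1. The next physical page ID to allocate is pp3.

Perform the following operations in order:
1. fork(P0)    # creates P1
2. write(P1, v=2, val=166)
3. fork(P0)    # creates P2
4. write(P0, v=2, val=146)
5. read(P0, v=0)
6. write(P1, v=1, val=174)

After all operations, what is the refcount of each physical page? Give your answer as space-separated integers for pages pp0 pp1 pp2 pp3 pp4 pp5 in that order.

Answer: 3 2 1 1 1 1

Derivation:
Op 1: fork(P0) -> P1. 3 ppages; refcounts: pp0:2 pp1:2 pp2:2
Op 2: write(P1, v2, 166). refcount(pp2)=2>1 -> COPY to pp3. 4 ppages; refcounts: pp0:2 pp1:2 pp2:1 pp3:1
Op 3: fork(P0) -> P2. 4 ppages; refcounts: pp0:3 pp1:3 pp2:2 pp3:1
Op 4: write(P0, v2, 146). refcount(pp2)=2>1 -> COPY to pp4. 5 ppages; refcounts: pp0:3 pp1:3 pp2:1 pp3:1 pp4:1
Op 5: read(P0, v0) -> 24. No state change.
Op 6: write(P1, v1, 174). refcount(pp1)=3>1 -> COPY to pp5. 6 ppages; refcounts: pp0:3 pp1:2 pp2:1 pp3:1 pp4:1 pp5:1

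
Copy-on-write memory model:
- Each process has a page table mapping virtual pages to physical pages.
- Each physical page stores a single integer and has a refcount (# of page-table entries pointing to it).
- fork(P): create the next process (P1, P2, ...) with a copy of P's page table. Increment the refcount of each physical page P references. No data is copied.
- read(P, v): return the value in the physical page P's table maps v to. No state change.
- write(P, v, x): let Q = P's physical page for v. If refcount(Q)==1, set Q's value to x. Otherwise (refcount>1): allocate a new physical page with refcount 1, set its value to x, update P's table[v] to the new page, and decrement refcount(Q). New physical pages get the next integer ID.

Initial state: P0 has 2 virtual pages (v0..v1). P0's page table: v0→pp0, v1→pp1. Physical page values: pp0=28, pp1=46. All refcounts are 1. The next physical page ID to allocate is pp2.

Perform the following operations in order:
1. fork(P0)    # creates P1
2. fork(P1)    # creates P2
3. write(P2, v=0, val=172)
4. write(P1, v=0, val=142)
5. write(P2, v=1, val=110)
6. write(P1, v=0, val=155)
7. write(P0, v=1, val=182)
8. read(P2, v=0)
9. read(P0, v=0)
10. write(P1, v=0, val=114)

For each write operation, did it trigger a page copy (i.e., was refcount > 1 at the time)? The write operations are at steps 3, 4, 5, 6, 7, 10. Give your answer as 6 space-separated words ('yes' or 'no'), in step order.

Op 1: fork(P0) -> P1. 2 ppages; refcounts: pp0:2 pp1:2
Op 2: fork(P1) -> P2. 2 ppages; refcounts: pp0:3 pp1:3
Op 3: write(P2, v0, 172). refcount(pp0)=3>1 -> COPY to pp2. 3 ppages; refcounts: pp0:2 pp1:3 pp2:1
Op 4: write(P1, v0, 142). refcount(pp0)=2>1 -> COPY to pp3. 4 ppages; refcounts: pp0:1 pp1:3 pp2:1 pp3:1
Op 5: write(P2, v1, 110). refcount(pp1)=3>1 -> COPY to pp4. 5 ppages; refcounts: pp0:1 pp1:2 pp2:1 pp3:1 pp4:1
Op 6: write(P1, v0, 155). refcount(pp3)=1 -> write in place. 5 ppages; refcounts: pp0:1 pp1:2 pp2:1 pp3:1 pp4:1
Op 7: write(P0, v1, 182). refcount(pp1)=2>1 -> COPY to pp5. 6 ppages; refcounts: pp0:1 pp1:1 pp2:1 pp3:1 pp4:1 pp5:1
Op 8: read(P2, v0) -> 172. No state change.
Op 9: read(P0, v0) -> 28. No state change.
Op 10: write(P1, v0, 114). refcount(pp3)=1 -> write in place. 6 ppages; refcounts: pp0:1 pp1:1 pp2:1 pp3:1 pp4:1 pp5:1

yes yes yes no yes no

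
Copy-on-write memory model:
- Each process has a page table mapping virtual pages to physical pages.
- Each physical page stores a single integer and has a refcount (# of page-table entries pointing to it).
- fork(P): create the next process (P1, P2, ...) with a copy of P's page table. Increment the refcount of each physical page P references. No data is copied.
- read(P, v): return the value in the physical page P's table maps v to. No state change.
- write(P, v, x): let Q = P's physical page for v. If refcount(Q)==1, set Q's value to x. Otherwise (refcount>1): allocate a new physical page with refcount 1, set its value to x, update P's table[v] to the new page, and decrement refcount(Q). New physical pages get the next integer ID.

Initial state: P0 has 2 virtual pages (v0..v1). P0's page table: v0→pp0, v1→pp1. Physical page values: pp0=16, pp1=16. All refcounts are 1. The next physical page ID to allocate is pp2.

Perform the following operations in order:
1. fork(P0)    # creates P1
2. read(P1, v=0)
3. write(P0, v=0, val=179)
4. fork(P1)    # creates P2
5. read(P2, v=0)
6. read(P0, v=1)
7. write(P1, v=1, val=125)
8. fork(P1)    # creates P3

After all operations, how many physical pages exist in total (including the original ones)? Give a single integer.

Op 1: fork(P0) -> P1. 2 ppages; refcounts: pp0:2 pp1:2
Op 2: read(P1, v0) -> 16. No state change.
Op 3: write(P0, v0, 179). refcount(pp0)=2>1 -> COPY to pp2. 3 ppages; refcounts: pp0:1 pp1:2 pp2:1
Op 4: fork(P1) -> P2. 3 ppages; refcounts: pp0:2 pp1:3 pp2:1
Op 5: read(P2, v0) -> 16. No state change.
Op 6: read(P0, v1) -> 16. No state change.
Op 7: write(P1, v1, 125). refcount(pp1)=3>1 -> COPY to pp3. 4 ppages; refcounts: pp0:2 pp1:2 pp2:1 pp3:1
Op 8: fork(P1) -> P3. 4 ppages; refcounts: pp0:3 pp1:2 pp2:1 pp3:2

Answer: 4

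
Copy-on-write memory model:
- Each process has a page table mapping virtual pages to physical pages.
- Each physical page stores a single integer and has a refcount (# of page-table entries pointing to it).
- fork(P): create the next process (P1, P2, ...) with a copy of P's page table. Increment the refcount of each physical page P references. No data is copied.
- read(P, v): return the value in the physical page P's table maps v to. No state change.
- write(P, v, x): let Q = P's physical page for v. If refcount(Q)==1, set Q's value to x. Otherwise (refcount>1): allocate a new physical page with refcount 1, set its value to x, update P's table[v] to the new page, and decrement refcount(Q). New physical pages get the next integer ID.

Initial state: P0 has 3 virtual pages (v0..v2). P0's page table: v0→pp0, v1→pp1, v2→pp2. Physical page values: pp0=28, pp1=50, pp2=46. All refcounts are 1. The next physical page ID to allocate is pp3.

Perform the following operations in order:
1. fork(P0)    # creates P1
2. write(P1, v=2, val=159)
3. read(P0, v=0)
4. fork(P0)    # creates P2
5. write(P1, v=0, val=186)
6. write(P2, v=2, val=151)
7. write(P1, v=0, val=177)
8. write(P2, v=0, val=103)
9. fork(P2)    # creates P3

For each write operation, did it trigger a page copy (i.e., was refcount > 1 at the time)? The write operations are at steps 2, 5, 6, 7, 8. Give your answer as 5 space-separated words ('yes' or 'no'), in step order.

Op 1: fork(P0) -> P1. 3 ppages; refcounts: pp0:2 pp1:2 pp2:2
Op 2: write(P1, v2, 159). refcount(pp2)=2>1 -> COPY to pp3. 4 ppages; refcounts: pp0:2 pp1:2 pp2:1 pp3:1
Op 3: read(P0, v0) -> 28. No state change.
Op 4: fork(P0) -> P2. 4 ppages; refcounts: pp0:3 pp1:3 pp2:2 pp3:1
Op 5: write(P1, v0, 186). refcount(pp0)=3>1 -> COPY to pp4. 5 ppages; refcounts: pp0:2 pp1:3 pp2:2 pp3:1 pp4:1
Op 6: write(P2, v2, 151). refcount(pp2)=2>1 -> COPY to pp5. 6 ppages; refcounts: pp0:2 pp1:3 pp2:1 pp3:1 pp4:1 pp5:1
Op 7: write(P1, v0, 177). refcount(pp4)=1 -> write in place. 6 ppages; refcounts: pp0:2 pp1:3 pp2:1 pp3:1 pp4:1 pp5:1
Op 8: write(P2, v0, 103). refcount(pp0)=2>1 -> COPY to pp6. 7 ppages; refcounts: pp0:1 pp1:3 pp2:1 pp3:1 pp4:1 pp5:1 pp6:1
Op 9: fork(P2) -> P3. 7 ppages; refcounts: pp0:1 pp1:4 pp2:1 pp3:1 pp4:1 pp5:2 pp6:2

yes yes yes no yes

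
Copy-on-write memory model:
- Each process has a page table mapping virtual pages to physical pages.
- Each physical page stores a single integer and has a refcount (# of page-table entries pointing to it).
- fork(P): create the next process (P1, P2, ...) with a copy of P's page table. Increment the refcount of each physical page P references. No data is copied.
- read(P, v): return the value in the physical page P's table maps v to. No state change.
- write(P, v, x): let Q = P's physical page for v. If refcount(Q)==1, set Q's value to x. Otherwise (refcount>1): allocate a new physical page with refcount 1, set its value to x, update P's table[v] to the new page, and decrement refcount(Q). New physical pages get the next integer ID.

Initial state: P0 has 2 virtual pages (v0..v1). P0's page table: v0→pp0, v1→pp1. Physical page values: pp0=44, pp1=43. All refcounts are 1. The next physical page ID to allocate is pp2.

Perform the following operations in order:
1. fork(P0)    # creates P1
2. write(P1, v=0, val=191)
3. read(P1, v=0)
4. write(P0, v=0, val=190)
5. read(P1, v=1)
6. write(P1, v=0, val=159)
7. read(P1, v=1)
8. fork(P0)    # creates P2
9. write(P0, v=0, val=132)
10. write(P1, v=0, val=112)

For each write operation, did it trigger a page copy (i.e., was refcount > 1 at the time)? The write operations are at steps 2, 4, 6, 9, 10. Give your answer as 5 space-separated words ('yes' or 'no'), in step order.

Op 1: fork(P0) -> P1. 2 ppages; refcounts: pp0:2 pp1:2
Op 2: write(P1, v0, 191). refcount(pp0)=2>1 -> COPY to pp2. 3 ppages; refcounts: pp0:1 pp1:2 pp2:1
Op 3: read(P1, v0) -> 191. No state change.
Op 4: write(P0, v0, 190). refcount(pp0)=1 -> write in place. 3 ppages; refcounts: pp0:1 pp1:2 pp2:1
Op 5: read(P1, v1) -> 43. No state change.
Op 6: write(P1, v0, 159). refcount(pp2)=1 -> write in place. 3 ppages; refcounts: pp0:1 pp1:2 pp2:1
Op 7: read(P1, v1) -> 43. No state change.
Op 8: fork(P0) -> P2. 3 ppages; refcounts: pp0:2 pp1:3 pp2:1
Op 9: write(P0, v0, 132). refcount(pp0)=2>1 -> COPY to pp3. 4 ppages; refcounts: pp0:1 pp1:3 pp2:1 pp3:1
Op 10: write(P1, v0, 112). refcount(pp2)=1 -> write in place. 4 ppages; refcounts: pp0:1 pp1:3 pp2:1 pp3:1

yes no no yes no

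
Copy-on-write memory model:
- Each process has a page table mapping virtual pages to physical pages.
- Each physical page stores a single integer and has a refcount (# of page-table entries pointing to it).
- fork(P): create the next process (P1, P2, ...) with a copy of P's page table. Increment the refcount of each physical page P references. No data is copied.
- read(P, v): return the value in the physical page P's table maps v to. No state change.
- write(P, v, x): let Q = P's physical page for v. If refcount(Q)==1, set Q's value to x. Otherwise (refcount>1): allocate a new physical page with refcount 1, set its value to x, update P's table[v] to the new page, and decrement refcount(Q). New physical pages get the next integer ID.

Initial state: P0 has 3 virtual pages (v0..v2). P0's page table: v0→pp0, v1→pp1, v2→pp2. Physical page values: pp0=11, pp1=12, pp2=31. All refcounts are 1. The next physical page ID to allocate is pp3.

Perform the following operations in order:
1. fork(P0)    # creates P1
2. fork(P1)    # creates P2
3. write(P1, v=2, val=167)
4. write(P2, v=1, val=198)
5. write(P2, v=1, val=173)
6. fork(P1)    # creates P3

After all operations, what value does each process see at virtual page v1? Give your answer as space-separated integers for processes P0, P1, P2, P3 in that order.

Answer: 12 12 173 12

Derivation:
Op 1: fork(P0) -> P1. 3 ppages; refcounts: pp0:2 pp1:2 pp2:2
Op 2: fork(P1) -> P2. 3 ppages; refcounts: pp0:3 pp1:3 pp2:3
Op 3: write(P1, v2, 167). refcount(pp2)=3>1 -> COPY to pp3. 4 ppages; refcounts: pp0:3 pp1:3 pp2:2 pp3:1
Op 4: write(P2, v1, 198). refcount(pp1)=3>1 -> COPY to pp4. 5 ppages; refcounts: pp0:3 pp1:2 pp2:2 pp3:1 pp4:1
Op 5: write(P2, v1, 173). refcount(pp4)=1 -> write in place. 5 ppages; refcounts: pp0:3 pp1:2 pp2:2 pp3:1 pp4:1
Op 6: fork(P1) -> P3. 5 ppages; refcounts: pp0:4 pp1:3 pp2:2 pp3:2 pp4:1
P0: v1 -> pp1 = 12
P1: v1 -> pp1 = 12
P2: v1 -> pp4 = 173
P3: v1 -> pp1 = 12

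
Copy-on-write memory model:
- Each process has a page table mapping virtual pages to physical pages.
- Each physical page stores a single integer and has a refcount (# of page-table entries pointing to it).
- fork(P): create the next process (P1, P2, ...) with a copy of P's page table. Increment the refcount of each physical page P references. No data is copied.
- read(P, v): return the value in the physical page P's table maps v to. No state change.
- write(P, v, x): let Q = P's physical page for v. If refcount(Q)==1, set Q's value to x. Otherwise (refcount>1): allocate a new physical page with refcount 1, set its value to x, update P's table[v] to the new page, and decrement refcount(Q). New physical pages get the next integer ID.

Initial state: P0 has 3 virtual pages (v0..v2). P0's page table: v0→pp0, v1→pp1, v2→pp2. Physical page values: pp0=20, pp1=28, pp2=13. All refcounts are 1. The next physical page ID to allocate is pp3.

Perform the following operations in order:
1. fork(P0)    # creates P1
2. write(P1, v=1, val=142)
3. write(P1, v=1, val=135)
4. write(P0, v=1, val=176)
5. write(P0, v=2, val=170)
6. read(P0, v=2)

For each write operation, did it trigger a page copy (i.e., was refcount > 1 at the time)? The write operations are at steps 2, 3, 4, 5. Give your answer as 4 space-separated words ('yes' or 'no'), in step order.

Op 1: fork(P0) -> P1. 3 ppages; refcounts: pp0:2 pp1:2 pp2:2
Op 2: write(P1, v1, 142). refcount(pp1)=2>1 -> COPY to pp3. 4 ppages; refcounts: pp0:2 pp1:1 pp2:2 pp3:1
Op 3: write(P1, v1, 135). refcount(pp3)=1 -> write in place. 4 ppages; refcounts: pp0:2 pp1:1 pp2:2 pp3:1
Op 4: write(P0, v1, 176). refcount(pp1)=1 -> write in place. 4 ppages; refcounts: pp0:2 pp1:1 pp2:2 pp3:1
Op 5: write(P0, v2, 170). refcount(pp2)=2>1 -> COPY to pp4. 5 ppages; refcounts: pp0:2 pp1:1 pp2:1 pp3:1 pp4:1
Op 6: read(P0, v2) -> 170. No state change.

yes no no yes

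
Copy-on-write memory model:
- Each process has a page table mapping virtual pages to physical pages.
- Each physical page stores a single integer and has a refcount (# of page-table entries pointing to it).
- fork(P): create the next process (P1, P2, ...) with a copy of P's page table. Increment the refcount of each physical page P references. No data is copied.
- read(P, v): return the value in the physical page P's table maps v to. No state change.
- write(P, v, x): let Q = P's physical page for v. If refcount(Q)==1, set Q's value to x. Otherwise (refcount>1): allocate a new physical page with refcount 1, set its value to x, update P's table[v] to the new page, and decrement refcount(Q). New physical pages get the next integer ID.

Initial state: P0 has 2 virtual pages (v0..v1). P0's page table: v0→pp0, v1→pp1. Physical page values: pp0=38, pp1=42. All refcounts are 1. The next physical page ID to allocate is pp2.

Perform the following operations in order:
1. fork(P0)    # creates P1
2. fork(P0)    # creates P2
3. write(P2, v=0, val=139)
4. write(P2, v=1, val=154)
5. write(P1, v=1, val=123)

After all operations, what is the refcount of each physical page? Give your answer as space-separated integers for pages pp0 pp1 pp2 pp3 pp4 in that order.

Op 1: fork(P0) -> P1. 2 ppages; refcounts: pp0:2 pp1:2
Op 2: fork(P0) -> P2. 2 ppages; refcounts: pp0:3 pp1:3
Op 3: write(P2, v0, 139). refcount(pp0)=3>1 -> COPY to pp2. 3 ppages; refcounts: pp0:2 pp1:3 pp2:1
Op 4: write(P2, v1, 154). refcount(pp1)=3>1 -> COPY to pp3. 4 ppages; refcounts: pp0:2 pp1:2 pp2:1 pp3:1
Op 5: write(P1, v1, 123). refcount(pp1)=2>1 -> COPY to pp4. 5 ppages; refcounts: pp0:2 pp1:1 pp2:1 pp3:1 pp4:1

Answer: 2 1 1 1 1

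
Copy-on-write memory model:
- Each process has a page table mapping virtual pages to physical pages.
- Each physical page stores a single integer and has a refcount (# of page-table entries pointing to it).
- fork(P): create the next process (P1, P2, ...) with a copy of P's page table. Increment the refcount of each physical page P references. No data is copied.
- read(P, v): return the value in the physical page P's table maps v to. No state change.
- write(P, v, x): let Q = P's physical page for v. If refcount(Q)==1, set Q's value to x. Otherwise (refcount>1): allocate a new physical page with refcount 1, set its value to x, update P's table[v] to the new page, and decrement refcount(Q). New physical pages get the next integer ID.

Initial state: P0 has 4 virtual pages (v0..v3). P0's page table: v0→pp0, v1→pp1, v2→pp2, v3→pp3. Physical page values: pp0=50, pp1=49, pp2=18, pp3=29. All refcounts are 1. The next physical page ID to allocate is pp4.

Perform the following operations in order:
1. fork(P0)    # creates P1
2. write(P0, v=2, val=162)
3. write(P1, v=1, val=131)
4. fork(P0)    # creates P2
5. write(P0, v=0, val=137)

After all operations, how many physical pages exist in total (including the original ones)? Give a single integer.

Op 1: fork(P0) -> P1. 4 ppages; refcounts: pp0:2 pp1:2 pp2:2 pp3:2
Op 2: write(P0, v2, 162). refcount(pp2)=2>1 -> COPY to pp4. 5 ppages; refcounts: pp0:2 pp1:2 pp2:1 pp3:2 pp4:1
Op 3: write(P1, v1, 131). refcount(pp1)=2>1 -> COPY to pp5. 6 ppages; refcounts: pp0:2 pp1:1 pp2:1 pp3:2 pp4:1 pp5:1
Op 4: fork(P0) -> P2. 6 ppages; refcounts: pp0:3 pp1:2 pp2:1 pp3:3 pp4:2 pp5:1
Op 5: write(P0, v0, 137). refcount(pp0)=3>1 -> COPY to pp6. 7 ppages; refcounts: pp0:2 pp1:2 pp2:1 pp3:3 pp4:2 pp5:1 pp6:1

Answer: 7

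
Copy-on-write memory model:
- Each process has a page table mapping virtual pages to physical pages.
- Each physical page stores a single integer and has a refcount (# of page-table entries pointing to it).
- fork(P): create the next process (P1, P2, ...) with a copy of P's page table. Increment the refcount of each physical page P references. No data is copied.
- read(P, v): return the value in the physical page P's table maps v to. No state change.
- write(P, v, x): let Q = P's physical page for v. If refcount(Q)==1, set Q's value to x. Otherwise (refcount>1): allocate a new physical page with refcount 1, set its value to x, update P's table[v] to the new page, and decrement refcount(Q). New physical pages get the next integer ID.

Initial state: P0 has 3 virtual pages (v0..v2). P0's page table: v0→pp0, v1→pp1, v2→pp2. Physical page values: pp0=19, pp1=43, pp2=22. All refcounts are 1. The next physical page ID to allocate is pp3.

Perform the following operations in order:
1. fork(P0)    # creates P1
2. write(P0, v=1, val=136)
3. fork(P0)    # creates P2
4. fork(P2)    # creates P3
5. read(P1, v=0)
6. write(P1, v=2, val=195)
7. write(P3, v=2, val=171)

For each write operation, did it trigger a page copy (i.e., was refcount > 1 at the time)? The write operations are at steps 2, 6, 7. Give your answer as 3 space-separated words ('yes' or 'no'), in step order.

Op 1: fork(P0) -> P1. 3 ppages; refcounts: pp0:2 pp1:2 pp2:2
Op 2: write(P0, v1, 136). refcount(pp1)=2>1 -> COPY to pp3. 4 ppages; refcounts: pp0:2 pp1:1 pp2:2 pp3:1
Op 3: fork(P0) -> P2. 4 ppages; refcounts: pp0:3 pp1:1 pp2:3 pp3:2
Op 4: fork(P2) -> P3. 4 ppages; refcounts: pp0:4 pp1:1 pp2:4 pp3:3
Op 5: read(P1, v0) -> 19. No state change.
Op 6: write(P1, v2, 195). refcount(pp2)=4>1 -> COPY to pp4. 5 ppages; refcounts: pp0:4 pp1:1 pp2:3 pp3:3 pp4:1
Op 7: write(P3, v2, 171). refcount(pp2)=3>1 -> COPY to pp5. 6 ppages; refcounts: pp0:4 pp1:1 pp2:2 pp3:3 pp4:1 pp5:1

yes yes yes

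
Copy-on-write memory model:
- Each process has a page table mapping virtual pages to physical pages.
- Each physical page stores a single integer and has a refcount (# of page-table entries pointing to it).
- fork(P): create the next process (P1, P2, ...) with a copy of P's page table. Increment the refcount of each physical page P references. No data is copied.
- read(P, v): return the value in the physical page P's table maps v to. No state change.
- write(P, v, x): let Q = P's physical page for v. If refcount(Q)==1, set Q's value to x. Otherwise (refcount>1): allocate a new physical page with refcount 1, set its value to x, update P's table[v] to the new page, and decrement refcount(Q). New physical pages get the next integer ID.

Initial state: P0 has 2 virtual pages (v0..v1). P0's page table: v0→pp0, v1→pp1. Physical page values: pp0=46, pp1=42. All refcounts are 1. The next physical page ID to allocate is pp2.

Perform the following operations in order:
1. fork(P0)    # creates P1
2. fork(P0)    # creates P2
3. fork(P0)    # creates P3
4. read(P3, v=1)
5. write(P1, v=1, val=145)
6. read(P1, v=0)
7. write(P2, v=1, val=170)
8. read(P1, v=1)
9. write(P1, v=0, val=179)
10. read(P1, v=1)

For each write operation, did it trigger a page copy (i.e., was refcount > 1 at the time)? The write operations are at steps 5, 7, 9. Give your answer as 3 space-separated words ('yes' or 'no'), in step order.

Op 1: fork(P0) -> P1. 2 ppages; refcounts: pp0:2 pp1:2
Op 2: fork(P0) -> P2. 2 ppages; refcounts: pp0:3 pp1:3
Op 3: fork(P0) -> P3. 2 ppages; refcounts: pp0:4 pp1:4
Op 4: read(P3, v1) -> 42. No state change.
Op 5: write(P1, v1, 145). refcount(pp1)=4>1 -> COPY to pp2. 3 ppages; refcounts: pp0:4 pp1:3 pp2:1
Op 6: read(P1, v0) -> 46. No state change.
Op 7: write(P2, v1, 170). refcount(pp1)=3>1 -> COPY to pp3. 4 ppages; refcounts: pp0:4 pp1:2 pp2:1 pp3:1
Op 8: read(P1, v1) -> 145. No state change.
Op 9: write(P1, v0, 179). refcount(pp0)=4>1 -> COPY to pp4. 5 ppages; refcounts: pp0:3 pp1:2 pp2:1 pp3:1 pp4:1
Op 10: read(P1, v1) -> 145. No state change.

yes yes yes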